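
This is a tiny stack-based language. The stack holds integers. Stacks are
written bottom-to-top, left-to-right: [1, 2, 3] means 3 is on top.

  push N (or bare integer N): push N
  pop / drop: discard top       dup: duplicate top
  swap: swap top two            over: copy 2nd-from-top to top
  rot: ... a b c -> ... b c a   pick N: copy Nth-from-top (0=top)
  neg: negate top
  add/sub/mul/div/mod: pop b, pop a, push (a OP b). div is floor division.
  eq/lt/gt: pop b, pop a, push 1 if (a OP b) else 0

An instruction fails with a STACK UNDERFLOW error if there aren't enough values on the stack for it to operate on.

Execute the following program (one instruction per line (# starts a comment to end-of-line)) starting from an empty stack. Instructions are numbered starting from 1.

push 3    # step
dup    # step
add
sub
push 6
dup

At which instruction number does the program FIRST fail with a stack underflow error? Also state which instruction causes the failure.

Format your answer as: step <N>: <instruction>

Step 1 ('push 3'): stack = [3], depth = 1
Step 2 ('dup'): stack = [3, 3], depth = 2
Step 3 ('add'): stack = [6], depth = 1
Step 4 ('sub'): needs 2 value(s) but depth is 1 — STACK UNDERFLOW

Answer: step 4: sub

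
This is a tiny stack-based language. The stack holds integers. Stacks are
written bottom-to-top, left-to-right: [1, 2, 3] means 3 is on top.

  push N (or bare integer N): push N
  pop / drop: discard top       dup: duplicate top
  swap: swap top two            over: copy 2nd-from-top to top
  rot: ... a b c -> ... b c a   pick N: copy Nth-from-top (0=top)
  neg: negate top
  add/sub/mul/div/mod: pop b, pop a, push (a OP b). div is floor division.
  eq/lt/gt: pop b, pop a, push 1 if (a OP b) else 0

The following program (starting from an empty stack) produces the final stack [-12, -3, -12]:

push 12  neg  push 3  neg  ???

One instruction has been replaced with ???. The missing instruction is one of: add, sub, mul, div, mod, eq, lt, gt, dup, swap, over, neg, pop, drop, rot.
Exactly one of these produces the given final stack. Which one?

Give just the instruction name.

Answer: over

Derivation:
Stack before ???: [-12, -3]
Stack after ???:  [-12, -3, -12]
The instruction that transforms [-12, -3] -> [-12, -3, -12] is: over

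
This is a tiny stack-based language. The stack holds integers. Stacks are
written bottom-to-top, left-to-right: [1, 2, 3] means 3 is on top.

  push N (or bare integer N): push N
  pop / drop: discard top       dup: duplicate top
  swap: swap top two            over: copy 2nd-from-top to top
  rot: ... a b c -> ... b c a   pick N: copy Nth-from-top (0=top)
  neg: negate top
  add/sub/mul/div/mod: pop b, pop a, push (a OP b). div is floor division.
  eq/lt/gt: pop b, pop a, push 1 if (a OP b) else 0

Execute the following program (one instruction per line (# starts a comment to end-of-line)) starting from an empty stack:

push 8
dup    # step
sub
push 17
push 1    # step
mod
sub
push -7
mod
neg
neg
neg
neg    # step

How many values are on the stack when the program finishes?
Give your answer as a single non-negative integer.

After 'push 8': stack = [8] (depth 1)
After 'dup': stack = [8, 8] (depth 2)
After 'sub': stack = [0] (depth 1)
After 'push 17': stack = [0, 17] (depth 2)
After 'push 1': stack = [0, 17, 1] (depth 3)
After 'mod': stack = [0, 0] (depth 2)
After 'sub': stack = [0] (depth 1)
After 'push -7': stack = [0, -7] (depth 2)
After 'mod': stack = [0] (depth 1)
After 'neg': stack = [0] (depth 1)
After 'neg': stack = [0] (depth 1)
After 'neg': stack = [0] (depth 1)
After 'neg': stack = [0] (depth 1)

Answer: 1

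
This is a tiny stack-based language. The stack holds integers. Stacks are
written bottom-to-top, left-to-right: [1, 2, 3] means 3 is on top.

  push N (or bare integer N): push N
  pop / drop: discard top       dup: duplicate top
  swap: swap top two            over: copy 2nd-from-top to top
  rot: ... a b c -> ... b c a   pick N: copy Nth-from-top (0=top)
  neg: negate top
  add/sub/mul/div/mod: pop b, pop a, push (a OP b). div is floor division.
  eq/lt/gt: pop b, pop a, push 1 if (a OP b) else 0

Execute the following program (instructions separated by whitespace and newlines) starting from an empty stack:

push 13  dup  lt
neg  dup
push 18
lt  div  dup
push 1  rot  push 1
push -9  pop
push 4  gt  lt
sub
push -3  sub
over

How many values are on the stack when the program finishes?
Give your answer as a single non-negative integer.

Answer: 3

Derivation:
After 'push 13': stack = [13] (depth 1)
After 'dup': stack = [13, 13] (depth 2)
After 'lt': stack = [0] (depth 1)
After 'neg': stack = [0] (depth 1)
After 'dup': stack = [0, 0] (depth 2)
After 'push 18': stack = [0, 0, 18] (depth 3)
After 'lt': stack = [0, 1] (depth 2)
After 'div': stack = [0] (depth 1)
After 'dup': stack = [0, 0] (depth 2)
After 'push 1': stack = [0, 0, 1] (depth 3)
  ...
After 'push 1': stack = [0, 1, 0, 1] (depth 4)
After 'push -9': stack = [0, 1, 0, 1, -9] (depth 5)
After 'pop': stack = [0, 1, 0, 1] (depth 4)
After 'push 4': stack = [0, 1, 0, 1, 4] (depth 5)
After 'gt': stack = [0, 1, 0, 0] (depth 4)
After 'lt': stack = [0, 1, 0] (depth 3)
After 'sub': stack = [0, 1] (depth 2)
After 'push -3': stack = [0, 1, -3] (depth 3)
After 'sub': stack = [0, 4] (depth 2)
After 'over': stack = [0, 4, 0] (depth 3)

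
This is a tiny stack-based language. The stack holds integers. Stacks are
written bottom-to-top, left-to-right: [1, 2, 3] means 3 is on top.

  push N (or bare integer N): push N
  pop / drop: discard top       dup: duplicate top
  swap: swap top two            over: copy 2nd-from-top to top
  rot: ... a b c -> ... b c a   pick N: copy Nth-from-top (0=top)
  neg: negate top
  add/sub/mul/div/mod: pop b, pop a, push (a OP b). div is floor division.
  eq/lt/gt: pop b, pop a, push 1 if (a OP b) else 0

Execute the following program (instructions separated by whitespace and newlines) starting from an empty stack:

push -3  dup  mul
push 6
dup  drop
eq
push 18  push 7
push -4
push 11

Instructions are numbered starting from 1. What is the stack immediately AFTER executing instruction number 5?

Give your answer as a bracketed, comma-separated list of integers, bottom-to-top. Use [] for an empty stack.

Step 1 ('push -3'): [-3]
Step 2 ('dup'): [-3, -3]
Step 3 ('mul'): [9]
Step 4 ('push 6'): [9, 6]
Step 5 ('dup'): [9, 6, 6]

Answer: [9, 6, 6]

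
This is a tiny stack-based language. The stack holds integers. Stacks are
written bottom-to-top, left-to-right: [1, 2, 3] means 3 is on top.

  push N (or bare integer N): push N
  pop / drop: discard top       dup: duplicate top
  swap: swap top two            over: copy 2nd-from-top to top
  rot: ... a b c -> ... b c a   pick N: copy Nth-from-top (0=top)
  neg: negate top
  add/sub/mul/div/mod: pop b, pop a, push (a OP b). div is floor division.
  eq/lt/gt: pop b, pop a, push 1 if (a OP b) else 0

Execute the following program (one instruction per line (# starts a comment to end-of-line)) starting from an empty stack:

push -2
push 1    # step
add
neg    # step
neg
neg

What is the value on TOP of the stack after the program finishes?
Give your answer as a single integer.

Answer: 1

Derivation:
After 'push -2': [-2]
After 'push 1': [-2, 1]
After 'add': [-1]
After 'neg': [1]
After 'neg': [-1]
After 'neg': [1]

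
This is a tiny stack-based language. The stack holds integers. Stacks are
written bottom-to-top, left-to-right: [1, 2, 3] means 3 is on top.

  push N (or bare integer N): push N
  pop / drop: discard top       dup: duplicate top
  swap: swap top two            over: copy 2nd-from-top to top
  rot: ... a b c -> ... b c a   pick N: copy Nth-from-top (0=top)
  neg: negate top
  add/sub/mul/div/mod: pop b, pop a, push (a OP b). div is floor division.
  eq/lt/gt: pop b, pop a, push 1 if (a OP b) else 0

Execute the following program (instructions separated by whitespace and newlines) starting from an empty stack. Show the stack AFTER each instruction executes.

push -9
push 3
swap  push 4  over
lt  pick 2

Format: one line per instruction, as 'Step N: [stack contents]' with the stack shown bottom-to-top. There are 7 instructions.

Step 1: [-9]
Step 2: [-9, 3]
Step 3: [3, -9]
Step 4: [3, -9, 4]
Step 5: [3, -9, 4, -9]
Step 6: [3, -9, 0]
Step 7: [3, -9, 0, 3]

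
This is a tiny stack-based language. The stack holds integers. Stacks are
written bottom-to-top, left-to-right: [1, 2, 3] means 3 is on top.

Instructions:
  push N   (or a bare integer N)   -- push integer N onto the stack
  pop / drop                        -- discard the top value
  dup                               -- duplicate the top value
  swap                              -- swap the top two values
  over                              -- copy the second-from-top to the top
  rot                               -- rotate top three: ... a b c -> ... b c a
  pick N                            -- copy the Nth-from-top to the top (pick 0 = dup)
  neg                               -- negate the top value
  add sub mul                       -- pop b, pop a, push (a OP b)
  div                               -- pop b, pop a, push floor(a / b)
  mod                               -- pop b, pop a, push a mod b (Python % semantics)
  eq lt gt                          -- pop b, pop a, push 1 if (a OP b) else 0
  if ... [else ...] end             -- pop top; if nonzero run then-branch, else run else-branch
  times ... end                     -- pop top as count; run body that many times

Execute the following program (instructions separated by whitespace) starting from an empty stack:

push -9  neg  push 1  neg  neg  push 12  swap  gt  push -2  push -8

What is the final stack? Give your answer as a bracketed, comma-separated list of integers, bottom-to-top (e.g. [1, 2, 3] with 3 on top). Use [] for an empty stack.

After 'push -9': [-9]
After 'neg': [9]
After 'push 1': [9, 1]
After 'neg': [9, -1]
After 'neg': [9, 1]
After 'push 12': [9, 1, 12]
After 'swap': [9, 12, 1]
After 'gt': [9, 1]
After 'push -2': [9, 1, -2]
After 'push -8': [9, 1, -2, -8]

Answer: [9, 1, -2, -8]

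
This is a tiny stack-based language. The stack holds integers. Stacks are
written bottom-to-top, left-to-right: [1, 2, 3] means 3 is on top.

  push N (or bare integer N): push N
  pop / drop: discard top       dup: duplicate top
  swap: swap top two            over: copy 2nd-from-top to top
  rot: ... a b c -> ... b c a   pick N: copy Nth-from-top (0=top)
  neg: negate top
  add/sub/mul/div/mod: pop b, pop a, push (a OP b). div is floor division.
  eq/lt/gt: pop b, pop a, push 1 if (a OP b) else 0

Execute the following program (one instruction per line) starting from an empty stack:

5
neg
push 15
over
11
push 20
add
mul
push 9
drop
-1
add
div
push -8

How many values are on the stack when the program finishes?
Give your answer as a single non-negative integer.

Answer: 3

Derivation:
After 'push 5': stack = [5] (depth 1)
After 'neg': stack = [-5] (depth 1)
After 'push 15': stack = [-5, 15] (depth 2)
After 'over': stack = [-5, 15, -5] (depth 3)
After 'push 11': stack = [-5, 15, -5, 11] (depth 4)
After 'push 20': stack = [-5, 15, -5, 11, 20] (depth 5)
After 'add': stack = [-5, 15, -5, 31] (depth 4)
After 'mul': stack = [-5, 15, -155] (depth 3)
After 'push 9': stack = [-5, 15, -155, 9] (depth 4)
After 'drop': stack = [-5, 15, -155] (depth 3)
After 'push -1': stack = [-5, 15, -155, -1] (depth 4)
After 'add': stack = [-5, 15, -156] (depth 3)
After 'div': stack = [-5, -1] (depth 2)
After 'push -8': stack = [-5, -1, -8] (depth 3)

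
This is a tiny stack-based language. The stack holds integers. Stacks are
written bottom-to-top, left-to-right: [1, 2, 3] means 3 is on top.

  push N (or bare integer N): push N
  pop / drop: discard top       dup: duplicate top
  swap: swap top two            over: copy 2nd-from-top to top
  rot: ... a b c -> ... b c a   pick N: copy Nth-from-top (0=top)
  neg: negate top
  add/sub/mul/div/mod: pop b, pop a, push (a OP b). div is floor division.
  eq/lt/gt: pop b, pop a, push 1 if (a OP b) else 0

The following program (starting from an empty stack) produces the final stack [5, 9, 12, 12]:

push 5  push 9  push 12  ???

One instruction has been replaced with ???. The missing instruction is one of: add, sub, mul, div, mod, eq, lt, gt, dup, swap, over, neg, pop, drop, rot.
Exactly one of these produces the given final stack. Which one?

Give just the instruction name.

Stack before ???: [5, 9, 12]
Stack after ???:  [5, 9, 12, 12]
The instruction that transforms [5, 9, 12] -> [5, 9, 12, 12] is: dup

Answer: dup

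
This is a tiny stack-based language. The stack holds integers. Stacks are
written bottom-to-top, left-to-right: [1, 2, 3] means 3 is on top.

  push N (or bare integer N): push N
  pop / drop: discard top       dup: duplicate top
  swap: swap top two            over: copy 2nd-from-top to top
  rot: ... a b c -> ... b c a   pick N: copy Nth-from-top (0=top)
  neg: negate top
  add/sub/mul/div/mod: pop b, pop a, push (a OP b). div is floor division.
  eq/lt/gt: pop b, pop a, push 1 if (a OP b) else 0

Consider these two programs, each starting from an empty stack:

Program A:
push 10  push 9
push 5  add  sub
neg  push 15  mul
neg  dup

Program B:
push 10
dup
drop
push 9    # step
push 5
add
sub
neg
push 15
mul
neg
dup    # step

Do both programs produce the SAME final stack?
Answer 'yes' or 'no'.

Answer: yes

Derivation:
Program A trace:
  After 'push 10': [10]
  After 'push 9': [10, 9]
  After 'push 5': [10, 9, 5]
  After 'add': [10, 14]
  After 'sub': [-4]
  After 'neg': [4]
  After 'push 15': [4, 15]
  After 'mul': [60]
  After 'neg': [-60]
  After 'dup': [-60, -60]
Program A final stack: [-60, -60]

Program B trace:
  After 'push 10': [10]
  After 'dup': [10, 10]
  After 'drop': [10]
  After 'push 9': [10, 9]
  After 'push 5': [10, 9, 5]
  After 'add': [10, 14]
  After 'sub': [-4]
  After 'neg': [4]
  After 'push 15': [4, 15]
  After 'mul': [60]
  After 'neg': [-60]
  After 'dup': [-60, -60]
Program B final stack: [-60, -60]
Same: yes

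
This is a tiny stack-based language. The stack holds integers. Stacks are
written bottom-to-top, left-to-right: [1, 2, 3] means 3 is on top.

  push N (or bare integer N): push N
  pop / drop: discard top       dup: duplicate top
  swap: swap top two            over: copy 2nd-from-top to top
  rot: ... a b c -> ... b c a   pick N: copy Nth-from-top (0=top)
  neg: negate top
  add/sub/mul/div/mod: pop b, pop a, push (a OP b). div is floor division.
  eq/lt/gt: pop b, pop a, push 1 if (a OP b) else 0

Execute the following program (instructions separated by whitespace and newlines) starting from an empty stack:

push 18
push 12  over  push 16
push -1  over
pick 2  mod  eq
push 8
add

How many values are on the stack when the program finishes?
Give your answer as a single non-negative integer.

Answer: 5

Derivation:
After 'push 18': stack = [18] (depth 1)
After 'push 12': stack = [18, 12] (depth 2)
After 'over': stack = [18, 12, 18] (depth 3)
After 'push 16': stack = [18, 12, 18, 16] (depth 4)
After 'push -1': stack = [18, 12, 18, 16, -1] (depth 5)
After 'over': stack = [18, 12, 18, 16, -1, 16] (depth 6)
After 'pick 2': stack = [18, 12, 18, 16, -1, 16, 16] (depth 7)
After 'mod': stack = [18, 12, 18, 16, -1, 0] (depth 6)
After 'eq': stack = [18, 12, 18, 16, 0] (depth 5)
After 'push 8': stack = [18, 12, 18, 16, 0, 8] (depth 6)
After 'add': stack = [18, 12, 18, 16, 8] (depth 5)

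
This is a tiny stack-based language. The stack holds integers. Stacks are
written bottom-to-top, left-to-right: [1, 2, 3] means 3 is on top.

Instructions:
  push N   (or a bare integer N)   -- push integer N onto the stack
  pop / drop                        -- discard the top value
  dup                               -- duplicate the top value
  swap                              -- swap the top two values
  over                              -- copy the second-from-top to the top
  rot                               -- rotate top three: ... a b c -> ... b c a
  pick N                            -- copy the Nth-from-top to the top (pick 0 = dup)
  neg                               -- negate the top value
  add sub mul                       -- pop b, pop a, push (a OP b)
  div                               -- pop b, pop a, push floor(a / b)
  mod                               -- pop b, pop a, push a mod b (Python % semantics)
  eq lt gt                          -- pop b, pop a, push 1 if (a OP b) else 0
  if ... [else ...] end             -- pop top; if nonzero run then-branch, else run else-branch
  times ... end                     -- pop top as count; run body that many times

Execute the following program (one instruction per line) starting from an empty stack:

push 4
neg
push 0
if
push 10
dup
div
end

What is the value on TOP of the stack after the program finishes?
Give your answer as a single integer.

After 'push 4': [4]
After 'neg': [-4]
After 'push 0': [-4, 0]
After 'if': [-4]

Answer: -4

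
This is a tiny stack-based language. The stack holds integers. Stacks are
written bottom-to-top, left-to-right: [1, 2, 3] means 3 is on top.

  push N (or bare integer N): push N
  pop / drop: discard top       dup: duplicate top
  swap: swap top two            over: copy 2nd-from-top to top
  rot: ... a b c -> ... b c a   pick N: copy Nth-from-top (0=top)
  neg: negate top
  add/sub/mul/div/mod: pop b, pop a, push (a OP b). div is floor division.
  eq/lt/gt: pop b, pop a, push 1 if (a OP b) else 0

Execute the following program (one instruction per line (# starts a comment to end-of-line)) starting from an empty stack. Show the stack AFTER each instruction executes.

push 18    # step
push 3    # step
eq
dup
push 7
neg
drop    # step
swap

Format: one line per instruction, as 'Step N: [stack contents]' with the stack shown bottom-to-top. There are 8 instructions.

Step 1: [18]
Step 2: [18, 3]
Step 3: [0]
Step 4: [0, 0]
Step 5: [0, 0, 7]
Step 6: [0, 0, -7]
Step 7: [0, 0]
Step 8: [0, 0]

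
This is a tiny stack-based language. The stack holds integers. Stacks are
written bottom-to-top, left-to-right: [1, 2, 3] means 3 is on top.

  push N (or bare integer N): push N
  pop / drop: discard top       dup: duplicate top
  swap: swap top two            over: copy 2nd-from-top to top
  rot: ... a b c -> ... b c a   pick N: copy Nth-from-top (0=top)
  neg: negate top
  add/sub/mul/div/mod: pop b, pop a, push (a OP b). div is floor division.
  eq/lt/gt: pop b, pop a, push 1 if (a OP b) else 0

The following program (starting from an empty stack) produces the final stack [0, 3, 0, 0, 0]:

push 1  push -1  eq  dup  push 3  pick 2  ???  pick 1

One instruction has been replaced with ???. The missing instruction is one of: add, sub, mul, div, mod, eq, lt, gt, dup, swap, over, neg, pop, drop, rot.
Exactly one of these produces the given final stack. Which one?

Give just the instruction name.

Stack before ???: [0, 0, 3, 0]
Stack after ???:  [0, 3, 0, 0]
The instruction that transforms [0, 0, 3, 0] -> [0, 3, 0, 0] is: rot

Answer: rot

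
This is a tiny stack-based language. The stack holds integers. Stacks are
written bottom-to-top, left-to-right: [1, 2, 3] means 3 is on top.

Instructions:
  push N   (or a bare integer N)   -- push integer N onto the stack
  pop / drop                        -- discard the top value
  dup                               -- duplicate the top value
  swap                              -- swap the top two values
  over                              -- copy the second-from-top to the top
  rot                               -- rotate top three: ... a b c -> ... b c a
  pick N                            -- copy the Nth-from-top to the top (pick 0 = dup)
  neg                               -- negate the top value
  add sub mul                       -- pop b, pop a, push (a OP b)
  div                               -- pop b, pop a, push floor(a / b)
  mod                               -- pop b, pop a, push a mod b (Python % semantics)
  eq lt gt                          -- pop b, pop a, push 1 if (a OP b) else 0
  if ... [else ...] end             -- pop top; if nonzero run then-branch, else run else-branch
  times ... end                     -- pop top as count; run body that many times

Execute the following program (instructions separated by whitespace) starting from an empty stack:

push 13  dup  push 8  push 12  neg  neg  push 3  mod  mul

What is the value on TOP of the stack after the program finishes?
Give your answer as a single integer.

After 'push 13': [13]
After 'dup': [13, 13]
After 'push 8': [13, 13, 8]
After 'push 12': [13, 13, 8, 12]
After 'neg': [13, 13, 8, -12]
After 'neg': [13, 13, 8, 12]
After 'push 3': [13, 13, 8, 12, 3]
After 'mod': [13, 13, 8, 0]
After 'mul': [13, 13, 0]

Answer: 0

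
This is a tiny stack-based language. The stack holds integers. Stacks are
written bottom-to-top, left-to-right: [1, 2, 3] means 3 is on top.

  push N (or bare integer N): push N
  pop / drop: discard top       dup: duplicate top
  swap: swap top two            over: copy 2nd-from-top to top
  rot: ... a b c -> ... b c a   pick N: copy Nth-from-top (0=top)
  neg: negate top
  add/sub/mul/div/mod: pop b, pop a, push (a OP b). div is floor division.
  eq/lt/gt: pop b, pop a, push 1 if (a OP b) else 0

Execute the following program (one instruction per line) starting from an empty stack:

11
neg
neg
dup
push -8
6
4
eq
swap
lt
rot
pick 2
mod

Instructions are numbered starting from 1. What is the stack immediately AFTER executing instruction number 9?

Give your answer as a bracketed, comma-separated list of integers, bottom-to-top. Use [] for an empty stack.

Answer: [11, 11, 0, -8]

Derivation:
Step 1 ('11'): [11]
Step 2 ('neg'): [-11]
Step 3 ('neg'): [11]
Step 4 ('dup'): [11, 11]
Step 5 ('push -8'): [11, 11, -8]
Step 6 ('6'): [11, 11, -8, 6]
Step 7 ('4'): [11, 11, -8, 6, 4]
Step 8 ('eq'): [11, 11, -8, 0]
Step 9 ('swap'): [11, 11, 0, -8]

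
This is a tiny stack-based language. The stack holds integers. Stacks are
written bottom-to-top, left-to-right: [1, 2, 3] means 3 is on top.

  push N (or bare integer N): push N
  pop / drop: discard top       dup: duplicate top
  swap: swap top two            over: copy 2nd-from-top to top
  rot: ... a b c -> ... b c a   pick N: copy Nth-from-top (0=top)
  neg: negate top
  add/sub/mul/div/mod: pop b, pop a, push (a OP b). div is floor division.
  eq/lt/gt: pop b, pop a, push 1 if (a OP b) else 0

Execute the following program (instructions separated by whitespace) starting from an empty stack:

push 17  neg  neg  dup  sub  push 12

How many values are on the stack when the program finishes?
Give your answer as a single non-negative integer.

After 'push 17': stack = [17] (depth 1)
After 'neg': stack = [-17] (depth 1)
After 'neg': stack = [17] (depth 1)
After 'dup': stack = [17, 17] (depth 2)
After 'sub': stack = [0] (depth 1)
After 'push 12': stack = [0, 12] (depth 2)

Answer: 2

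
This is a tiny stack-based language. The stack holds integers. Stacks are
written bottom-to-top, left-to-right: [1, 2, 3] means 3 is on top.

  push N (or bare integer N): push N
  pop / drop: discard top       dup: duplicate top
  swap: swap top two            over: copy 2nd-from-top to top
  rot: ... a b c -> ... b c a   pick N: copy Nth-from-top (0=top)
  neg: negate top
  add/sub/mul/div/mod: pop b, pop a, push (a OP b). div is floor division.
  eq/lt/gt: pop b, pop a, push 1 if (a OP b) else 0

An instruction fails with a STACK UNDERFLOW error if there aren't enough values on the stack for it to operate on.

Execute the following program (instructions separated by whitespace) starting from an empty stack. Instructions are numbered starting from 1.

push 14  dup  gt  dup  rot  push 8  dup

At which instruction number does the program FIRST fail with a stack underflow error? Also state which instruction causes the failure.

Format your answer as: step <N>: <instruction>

Step 1 ('push 14'): stack = [14], depth = 1
Step 2 ('dup'): stack = [14, 14], depth = 2
Step 3 ('gt'): stack = [0], depth = 1
Step 4 ('dup'): stack = [0, 0], depth = 2
Step 5 ('rot'): needs 3 value(s) but depth is 2 — STACK UNDERFLOW

Answer: step 5: rot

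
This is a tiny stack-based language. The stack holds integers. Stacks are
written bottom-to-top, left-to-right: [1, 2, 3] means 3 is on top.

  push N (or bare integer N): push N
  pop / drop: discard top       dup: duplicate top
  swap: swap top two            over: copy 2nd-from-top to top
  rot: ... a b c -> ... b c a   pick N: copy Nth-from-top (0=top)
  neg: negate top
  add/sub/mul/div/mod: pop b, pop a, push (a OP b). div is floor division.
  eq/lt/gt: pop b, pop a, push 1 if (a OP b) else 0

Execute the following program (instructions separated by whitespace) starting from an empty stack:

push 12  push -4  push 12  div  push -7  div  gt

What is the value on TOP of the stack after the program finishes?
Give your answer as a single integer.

After 'push 12': [12]
After 'push -4': [12, -4]
After 'push 12': [12, -4, 12]
After 'div': [12, -1]
After 'push -7': [12, -1, -7]
After 'div': [12, 0]
After 'gt': [1]

Answer: 1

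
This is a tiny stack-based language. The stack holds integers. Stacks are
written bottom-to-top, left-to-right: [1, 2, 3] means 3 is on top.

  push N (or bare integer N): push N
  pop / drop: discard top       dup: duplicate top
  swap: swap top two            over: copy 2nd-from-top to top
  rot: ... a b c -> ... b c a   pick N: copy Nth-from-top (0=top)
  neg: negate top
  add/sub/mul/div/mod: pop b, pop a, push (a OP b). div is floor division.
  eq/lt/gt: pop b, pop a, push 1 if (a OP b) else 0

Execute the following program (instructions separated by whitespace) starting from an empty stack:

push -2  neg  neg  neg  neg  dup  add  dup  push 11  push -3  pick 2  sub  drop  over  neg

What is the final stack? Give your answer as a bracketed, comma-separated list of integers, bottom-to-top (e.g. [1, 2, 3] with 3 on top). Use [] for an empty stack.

Answer: [-4, -4, 11, 4]

Derivation:
After 'push -2': [-2]
After 'neg': [2]
After 'neg': [-2]
After 'neg': [2]
After 'neg': [-2]
After 'dup': [-2, -2]
After 'add': [-4]
After 'dup': [-4, -4]
After 'push 11': [-4, -4, 11]
After 'push -3': [-4, -4, 11, -3]
After 'pick 2': [-4, -4, 11, -3, -4]
After 'sub': [-4, -4, 11, 1]
After 'drop': [-4, -4, 11]
After 'over': [-4, -4, 11, -4]
After 'neg': [-4, -4, 11, 4]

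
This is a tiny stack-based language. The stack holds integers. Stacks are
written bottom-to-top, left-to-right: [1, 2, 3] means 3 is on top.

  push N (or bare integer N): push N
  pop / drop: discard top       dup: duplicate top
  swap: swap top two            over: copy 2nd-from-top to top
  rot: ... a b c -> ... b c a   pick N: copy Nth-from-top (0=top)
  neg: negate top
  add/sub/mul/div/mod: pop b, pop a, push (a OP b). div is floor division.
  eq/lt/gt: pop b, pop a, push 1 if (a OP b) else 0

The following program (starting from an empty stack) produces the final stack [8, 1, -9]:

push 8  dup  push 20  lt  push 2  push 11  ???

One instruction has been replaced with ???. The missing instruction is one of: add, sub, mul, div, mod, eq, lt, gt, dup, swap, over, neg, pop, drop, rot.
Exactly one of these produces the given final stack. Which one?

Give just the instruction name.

Stack before ???: [8, 1, 2, 11]
Stack after ???:  [8, 1, -9]
The instruction that transforms [8, 1, 2, 11] -> [8, 1, -9] is: sub

Answer: sub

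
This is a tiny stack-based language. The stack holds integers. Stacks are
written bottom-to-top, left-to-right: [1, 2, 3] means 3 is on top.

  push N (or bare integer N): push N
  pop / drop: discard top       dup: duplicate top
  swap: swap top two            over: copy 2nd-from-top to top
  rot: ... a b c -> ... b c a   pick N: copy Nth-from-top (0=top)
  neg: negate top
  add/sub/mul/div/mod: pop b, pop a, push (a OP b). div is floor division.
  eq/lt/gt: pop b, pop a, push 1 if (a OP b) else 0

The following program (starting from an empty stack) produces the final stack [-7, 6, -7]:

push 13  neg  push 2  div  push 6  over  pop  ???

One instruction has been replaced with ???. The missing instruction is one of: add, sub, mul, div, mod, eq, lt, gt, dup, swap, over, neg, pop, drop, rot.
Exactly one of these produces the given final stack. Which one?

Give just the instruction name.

Stack before ???: [-7, 6]
Stack after ???:  [-7, 6, -7]
The instruction that transforms [-7, 6] -> [-7, 6, -7] is: over

Answer: over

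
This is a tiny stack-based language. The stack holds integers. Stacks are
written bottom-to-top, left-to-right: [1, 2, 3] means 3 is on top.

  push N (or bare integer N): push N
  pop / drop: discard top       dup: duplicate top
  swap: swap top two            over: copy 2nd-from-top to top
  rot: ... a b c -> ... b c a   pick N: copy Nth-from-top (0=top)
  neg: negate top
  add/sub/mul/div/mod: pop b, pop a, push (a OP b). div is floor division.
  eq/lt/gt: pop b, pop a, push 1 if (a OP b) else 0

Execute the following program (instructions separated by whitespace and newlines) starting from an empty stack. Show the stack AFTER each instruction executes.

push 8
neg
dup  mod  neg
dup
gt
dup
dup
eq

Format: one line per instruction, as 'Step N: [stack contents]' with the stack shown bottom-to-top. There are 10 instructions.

Step 1: [8]
Step 2: [-8]
Step 3: [-8, -8]
Step 4: [0]
Step 5: [0]
Step 6: [0, 0]
Step 7: [0]
Step 8: [0, 0]
Step 9: [0, 0, 0]
Step 10: [0, 1]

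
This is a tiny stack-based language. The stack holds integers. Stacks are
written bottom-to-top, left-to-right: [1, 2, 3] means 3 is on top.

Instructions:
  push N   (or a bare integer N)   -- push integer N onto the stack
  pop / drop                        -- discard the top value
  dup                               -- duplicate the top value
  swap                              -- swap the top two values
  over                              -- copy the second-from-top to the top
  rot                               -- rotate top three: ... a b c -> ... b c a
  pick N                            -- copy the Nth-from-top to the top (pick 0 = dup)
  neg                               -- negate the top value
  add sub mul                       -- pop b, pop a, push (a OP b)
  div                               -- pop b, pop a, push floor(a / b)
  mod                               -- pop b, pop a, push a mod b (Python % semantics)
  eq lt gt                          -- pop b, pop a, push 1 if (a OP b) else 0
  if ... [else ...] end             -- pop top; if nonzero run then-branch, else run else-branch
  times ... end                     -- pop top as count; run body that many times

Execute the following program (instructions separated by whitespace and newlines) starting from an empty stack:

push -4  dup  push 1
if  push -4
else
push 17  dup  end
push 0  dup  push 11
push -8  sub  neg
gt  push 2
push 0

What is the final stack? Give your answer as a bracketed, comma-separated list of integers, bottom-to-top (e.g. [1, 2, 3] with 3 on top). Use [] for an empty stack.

Answer: [-4, -4, -4, 0, 1, 2, 0]

Derivation:
After 'push -4': [-4]
After 'dup': [-4, -4]
After 'push 1': [-4, -4, 1]
After 'if': [-4, -4]
After 'push -4': [-4, -4, -4]
After 'push 0': [-4, -4, -4, 0]
After 'dup': [-4, -4, -4, 0, 0]
After 'push 11': [-4, -4, -4, 0, 0, 11]
After 'push -8': [-4, -4, -4, 0, 0, 11, -8]
After 'sub': [-4, -4, -4, 0, 0, 19]
After 'neg': [-4, -4, -4, 0, 0, -19]
After 'gt': [-4, -4, -4, 0, 1]
After 'push 2': [-4, -4, -4, 0, 1, 2]
After 'push 0': [-4, -4, -4, 0, 1, 2, 0]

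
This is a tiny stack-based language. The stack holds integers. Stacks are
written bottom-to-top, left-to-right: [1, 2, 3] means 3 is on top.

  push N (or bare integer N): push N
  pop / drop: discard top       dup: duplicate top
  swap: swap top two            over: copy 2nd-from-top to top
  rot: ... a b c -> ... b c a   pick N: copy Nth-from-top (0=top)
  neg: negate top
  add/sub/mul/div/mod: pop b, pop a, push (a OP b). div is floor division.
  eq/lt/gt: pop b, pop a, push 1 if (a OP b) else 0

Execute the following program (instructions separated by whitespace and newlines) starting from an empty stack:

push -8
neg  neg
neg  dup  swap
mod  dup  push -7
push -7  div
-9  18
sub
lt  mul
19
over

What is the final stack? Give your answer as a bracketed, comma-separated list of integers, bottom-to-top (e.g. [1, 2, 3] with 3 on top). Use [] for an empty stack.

Answer: [0, 0, 19, 0]

Derivation:
After 'push -8': [-8]
After 'neg': [8]
After 'neg': [-8]
After 'neg': [8]
After 'dup': [8, 8]
After 'swap': [8, 8]
After 'mod': [0]
After 'dup': [0, 0]
After 'push -7': [0, 0, -7]
After 'push -7': [0, 0, -7, -7]
After 'div': [0, 0, 1]
After 'push -9': [0, 0, 1, -9]
After 'push 18': [0, 0, 1, -9, 18]
After 'sub': [0, 0, 1, -27]
After 'lt': [0, 0, 0]
After 'mul': [0, 0]
After 'push 19': [0, 0, 19]
After 'over': [0, 0, 19, 0]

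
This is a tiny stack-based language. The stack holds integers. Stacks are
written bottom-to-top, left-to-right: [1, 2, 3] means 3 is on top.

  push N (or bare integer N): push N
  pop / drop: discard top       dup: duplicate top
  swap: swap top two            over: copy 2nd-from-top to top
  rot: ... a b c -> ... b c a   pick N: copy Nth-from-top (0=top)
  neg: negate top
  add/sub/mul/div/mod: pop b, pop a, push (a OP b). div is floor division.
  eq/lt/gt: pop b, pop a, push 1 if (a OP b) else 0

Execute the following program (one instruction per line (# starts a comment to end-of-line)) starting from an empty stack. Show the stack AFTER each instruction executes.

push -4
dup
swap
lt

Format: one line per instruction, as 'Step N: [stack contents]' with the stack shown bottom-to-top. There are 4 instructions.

Step 1: [-4]
Step 2: [-4, -4]
Step 3: [-4, -4]
Step 4: [0]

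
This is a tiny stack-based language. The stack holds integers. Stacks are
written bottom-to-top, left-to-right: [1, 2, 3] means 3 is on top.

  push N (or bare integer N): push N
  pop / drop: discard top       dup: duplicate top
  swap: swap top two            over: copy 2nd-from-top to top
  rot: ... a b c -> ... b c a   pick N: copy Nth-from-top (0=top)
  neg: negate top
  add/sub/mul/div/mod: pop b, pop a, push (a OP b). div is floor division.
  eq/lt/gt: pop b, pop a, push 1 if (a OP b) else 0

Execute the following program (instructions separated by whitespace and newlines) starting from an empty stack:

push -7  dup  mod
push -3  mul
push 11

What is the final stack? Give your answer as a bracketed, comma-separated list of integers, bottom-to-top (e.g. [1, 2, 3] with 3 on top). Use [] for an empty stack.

Answer: [0, 11]

Derivation:
After 'push -7': [-7]
After 'dup': [-7, -7]
After 'mod': [0]
After 'push -3': [0, -3]
After 'mul': [0]
After 'push 11': [0, 11]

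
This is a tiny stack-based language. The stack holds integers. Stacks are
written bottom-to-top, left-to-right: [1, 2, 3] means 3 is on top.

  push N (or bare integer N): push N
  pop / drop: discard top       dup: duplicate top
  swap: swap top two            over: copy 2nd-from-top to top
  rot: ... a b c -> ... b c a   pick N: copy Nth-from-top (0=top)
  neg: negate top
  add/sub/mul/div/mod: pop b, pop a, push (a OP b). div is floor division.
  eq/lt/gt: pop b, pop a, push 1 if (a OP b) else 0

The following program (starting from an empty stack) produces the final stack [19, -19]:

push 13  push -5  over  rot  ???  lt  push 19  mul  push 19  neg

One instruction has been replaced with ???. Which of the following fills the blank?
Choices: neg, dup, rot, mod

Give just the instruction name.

Answer: mod

Derivation:
Stack before ???: [-5, 13, 13]
Stack after ???:  [-5, 0]
Checking each choice:
  neg: produces [-5, 0, -19]
  dup: produces [-5, 13, 0, -19]
  rot: produces [13, 0, -19]
  mod: MATCH


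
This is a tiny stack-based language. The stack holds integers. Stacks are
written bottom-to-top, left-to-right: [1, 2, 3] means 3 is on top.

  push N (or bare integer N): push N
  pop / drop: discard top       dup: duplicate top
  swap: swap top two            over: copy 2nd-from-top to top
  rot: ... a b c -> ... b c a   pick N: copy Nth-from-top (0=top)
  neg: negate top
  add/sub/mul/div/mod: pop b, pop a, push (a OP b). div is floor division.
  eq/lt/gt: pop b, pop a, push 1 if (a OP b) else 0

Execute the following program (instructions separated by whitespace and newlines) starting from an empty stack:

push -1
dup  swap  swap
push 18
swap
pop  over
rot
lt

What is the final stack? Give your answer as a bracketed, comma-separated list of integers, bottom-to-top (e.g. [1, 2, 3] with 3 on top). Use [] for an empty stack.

Answer: [18, 0]

Derivation:
After 'push -1': [-1]
After 'dup': [-1, -1]
After 'swap': [-1, -1]
After 'swap': [-1, -1]
After 'push 18': [-1, -1, 18]
After 'swap': [-1, 18, -1]
After 'pop': [-1, 18]
After 'over': [-1, 18, -1]
After 'rot': [18, -1, -1]
After 'lt': [18, 0]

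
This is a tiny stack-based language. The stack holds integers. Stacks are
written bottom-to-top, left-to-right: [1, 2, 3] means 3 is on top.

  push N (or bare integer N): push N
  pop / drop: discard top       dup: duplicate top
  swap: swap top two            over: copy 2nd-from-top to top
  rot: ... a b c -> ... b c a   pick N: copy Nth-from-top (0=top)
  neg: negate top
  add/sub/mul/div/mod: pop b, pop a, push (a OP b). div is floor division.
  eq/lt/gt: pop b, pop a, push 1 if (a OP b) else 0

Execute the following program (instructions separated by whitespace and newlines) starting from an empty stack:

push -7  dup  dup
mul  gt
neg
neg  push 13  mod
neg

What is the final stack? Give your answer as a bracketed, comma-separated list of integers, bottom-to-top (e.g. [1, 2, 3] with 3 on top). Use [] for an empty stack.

Answer: [0]

Derivation:
After 'push -7': [-7]
After 'dup': [-7, -7]
After 'dup': [-7, -7, -7]
After 'mul': [-7, 49]
After 'gt': [0]
After 'neg': [0]
After 'neg': [0]
After 'push 13': [0, 13]
After 'mod': [0]
After 'neg': [0]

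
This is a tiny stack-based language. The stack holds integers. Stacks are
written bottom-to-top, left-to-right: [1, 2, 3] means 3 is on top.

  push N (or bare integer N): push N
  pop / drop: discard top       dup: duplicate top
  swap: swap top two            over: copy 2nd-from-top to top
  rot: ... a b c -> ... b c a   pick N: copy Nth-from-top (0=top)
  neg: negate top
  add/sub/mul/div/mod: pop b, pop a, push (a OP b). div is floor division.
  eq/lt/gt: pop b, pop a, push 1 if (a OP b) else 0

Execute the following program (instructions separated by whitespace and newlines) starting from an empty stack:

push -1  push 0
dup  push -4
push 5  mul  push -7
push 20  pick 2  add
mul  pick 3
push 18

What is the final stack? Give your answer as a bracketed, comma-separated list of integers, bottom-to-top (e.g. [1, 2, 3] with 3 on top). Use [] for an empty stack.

Answer: [-1, 0, 0, -20, 0, 0, 18]

Derivation:
After 'push -1': [-1]
After 'push 0': [-1, 0]
After 'dup': [-1, 0, 0]
After 'push -4': [-1, 0, 0, -4]
After 'push 5': [-1, 0, 0, -4, 5]
After 'mul': [-1, 0, 0, -20]
After 'push -7': [-1, 0, 0, -20, -7]
After 'push 20': [-1, 0, 0, -20, -7, 20]
After 'pick 2': [-1, 0, 0, -20, -7, 20, -20]
After 'add': [-1, 0, 0, -20, -7, 0]
After 'mul': [-1, 0, 0, -20, 0]
After 'pick 3': [-1, 0, 0, -20, 0, 0]
After 'push 18': [-1, 0, 0, -20, 0, 0, 18]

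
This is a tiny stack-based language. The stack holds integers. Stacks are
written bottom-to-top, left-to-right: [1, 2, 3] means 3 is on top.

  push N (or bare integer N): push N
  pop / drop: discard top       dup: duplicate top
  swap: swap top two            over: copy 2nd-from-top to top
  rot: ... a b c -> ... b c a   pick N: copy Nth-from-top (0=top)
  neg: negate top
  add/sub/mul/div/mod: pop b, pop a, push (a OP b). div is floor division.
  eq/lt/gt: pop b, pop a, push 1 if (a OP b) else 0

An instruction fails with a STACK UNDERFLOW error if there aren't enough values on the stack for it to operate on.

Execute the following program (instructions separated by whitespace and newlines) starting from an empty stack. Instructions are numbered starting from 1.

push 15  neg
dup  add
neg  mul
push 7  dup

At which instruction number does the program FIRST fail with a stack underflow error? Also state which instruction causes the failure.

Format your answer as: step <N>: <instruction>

Answer: step 6: mul

Derivation:
Step 1 ('push 15'): stack = [15], depth = 1
Step 2 ('neg'): stack = [-15], depth = 1
Step 3 ('dup'): stack = [-15, -15], depth = 2
Step 4 ('add'): stack = [-30], depth = 1
Step 5 ('neg'): stack = [30], depth = 1
Step 6 ('mul'): needs 2 value(s) but depth is 1 — STACK UNDERFLOW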